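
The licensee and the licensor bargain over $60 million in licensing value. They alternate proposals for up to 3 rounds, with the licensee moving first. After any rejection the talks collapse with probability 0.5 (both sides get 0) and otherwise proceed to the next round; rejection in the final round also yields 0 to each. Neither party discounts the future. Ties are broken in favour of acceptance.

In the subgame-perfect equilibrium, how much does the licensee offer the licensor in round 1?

Round 3 (the licensee proposes): rejection yields 0 for the licensor; the licensee offers 0 and keeps 60.
Round 2 (the licensor proposes): rejecting gives the licensee an expected 0.5 × 60 = 30; the licensor offers that and keeps 30.
Round 1 (the licensee proposes): rejecting gives the licensor an expected 0.5 × 30 = 15; the licensee offers that and keeps 45.

15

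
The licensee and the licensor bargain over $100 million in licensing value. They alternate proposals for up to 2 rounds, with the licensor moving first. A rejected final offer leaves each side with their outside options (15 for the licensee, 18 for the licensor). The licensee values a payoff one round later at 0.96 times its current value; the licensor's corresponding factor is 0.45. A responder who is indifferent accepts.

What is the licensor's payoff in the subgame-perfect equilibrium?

By backward induction:
Round 2 (the licensee proposes): the licensor gets 18 if talks fail, so the licensee offers 18 and keeps 82.
Round 1 (the licensor proposes): the licensee can get 82 next round, worth 0.96 × 82 = 78.72 now. The licensor offers 78.72 and keeps 100 − 78.72 = 21.28.

21.28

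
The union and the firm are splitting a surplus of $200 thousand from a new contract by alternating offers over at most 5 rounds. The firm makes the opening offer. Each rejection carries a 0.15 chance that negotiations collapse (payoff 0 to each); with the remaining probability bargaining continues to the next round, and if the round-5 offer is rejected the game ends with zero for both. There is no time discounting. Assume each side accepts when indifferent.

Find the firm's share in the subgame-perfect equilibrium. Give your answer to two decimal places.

By backward induction:
Round 5 (the firm proposes): the union will accept anything ≥ 0, so the firm offers 0 and keeps 200.
Round 4 (the union proposes): rejecting gives the firm an expected 0.85 × 200 = 170. The union offers 170 and keeps 200 − 170 = 30.
Round 3 (the firm proposes): rejecting gives the union an expected 0.85 × 30 = 25.5. The firm offers 25.5 and keeps 200 − 25.5 = 174.5.
Round 2 (the union proposes): rejecting gives the firm an expected 0.85 × 174.5 = 148.325, so the union offers 148.325, keeping 51.675.
Round 1 (the firm proposes): rejecting gives the union an expected 0.85 × 51.675 = 43.92375, so the firm offers 43.92375, keeping 156.07625.

156.08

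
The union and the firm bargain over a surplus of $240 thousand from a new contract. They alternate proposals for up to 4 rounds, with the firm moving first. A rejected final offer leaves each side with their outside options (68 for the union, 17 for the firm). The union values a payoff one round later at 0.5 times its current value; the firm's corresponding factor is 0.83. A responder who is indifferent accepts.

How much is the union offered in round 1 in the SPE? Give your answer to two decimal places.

66.67

Solve by backward induction from round 4.
Round 4 (the union proposes): the firm gets 17 if talks fail, so the union offers 17 and keeps 223.
Round 3 (the firm proposes): the union can get 223 next round, worth 0.5 × 223 = 111.5 now. The firm offers 111.5 and keeps 240 − 111.5 = 128.5.
Round 2 (the union proposes): the firm can get 128.5 next round, worth 0.83 × 128.5 = 106.655 now. The union offers 106.655 and keeps 240 − 106.655 = 133.345.
Round 1 (the firm proposes): the union can get 133.345 next round, worth 0.5 × 133.345 = 66.6725 now. The firm offers 66.6725 and keeps 240 − 66.6725 = 173.3275.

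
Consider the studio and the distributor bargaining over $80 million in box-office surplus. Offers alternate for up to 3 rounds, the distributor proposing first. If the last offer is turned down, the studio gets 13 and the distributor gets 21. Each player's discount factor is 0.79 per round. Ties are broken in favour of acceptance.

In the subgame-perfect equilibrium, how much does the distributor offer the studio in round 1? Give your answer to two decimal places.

Round 3 (the distributor proposes): the studio gets 13 if talks fail, so the distributor offers 13 and keeps 67.
Round 2 (the studio proposes): the distributor can get 67 next round, worth 0.79 × 67 = 52.93 now, so the studio offers 52.93, keeping 27.07.
Round 1 (the distributor proposes): the studio can get 27.07 next round, worth 0.79 × 27.07 = 21.3853 now, so the distributor offers 21.3853, keeping 58.6147.

21.39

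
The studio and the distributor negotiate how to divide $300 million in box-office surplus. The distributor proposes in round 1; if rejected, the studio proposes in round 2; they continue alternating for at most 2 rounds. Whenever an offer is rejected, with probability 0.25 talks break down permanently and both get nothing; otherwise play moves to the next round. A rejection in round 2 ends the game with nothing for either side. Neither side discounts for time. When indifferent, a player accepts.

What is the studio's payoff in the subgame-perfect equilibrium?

Round 2 (the studio proposes): rejection yields 0 for the distributor; the studio offers 0 and keeps 300.
Round 1 (the distributor proposes): rejecting gives the studio an expected 0.75 × 300 = 225. The distributor offers 225 and keeps 300 − 225 = 75.

225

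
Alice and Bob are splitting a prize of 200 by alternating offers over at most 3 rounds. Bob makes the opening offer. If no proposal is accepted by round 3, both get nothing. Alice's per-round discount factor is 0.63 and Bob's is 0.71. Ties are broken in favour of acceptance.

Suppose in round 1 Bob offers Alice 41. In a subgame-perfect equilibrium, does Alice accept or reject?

Accept

Round 3 (Bob proposes): Alice will accept anything ≥ 0, so Bob offers 0 and keeps 200.
Round 2 (Alice proposes): Bob can get 200 next round, worth 0.71 × 200 = 142 now. Alice offers 142 and keeps 200 − 142 = 58.
So by rejecting in round 1, Alice gets 58 next round, worth 0.63 × 58 = 36.54 now.
Offer 41 ≥ 36.54, so Alice accepts.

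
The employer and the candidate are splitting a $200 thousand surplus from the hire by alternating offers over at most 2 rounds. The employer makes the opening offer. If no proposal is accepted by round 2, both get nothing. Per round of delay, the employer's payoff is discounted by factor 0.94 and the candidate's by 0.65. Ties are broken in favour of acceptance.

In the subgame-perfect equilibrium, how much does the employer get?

70

Round 2 (the candidate proposes): rejection yields 0 for the employer; the candidate offers 0 and keeps 200.
Round 1 (the employer proposes): the candidate can get 200 next round, worth 0.65 × 200 = 130 now. The employer offers 130 and keeps 200 − 130 = 70.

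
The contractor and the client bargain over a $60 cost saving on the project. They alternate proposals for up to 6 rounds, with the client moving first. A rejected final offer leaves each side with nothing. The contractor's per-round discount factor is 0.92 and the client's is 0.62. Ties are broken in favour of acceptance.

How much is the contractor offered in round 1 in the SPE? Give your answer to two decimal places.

Solve by backward induction from round 6.
Round 6 (the contractor proposes): rejection yields 0 for the client; the contractor offers 0 and keeps 60.
Round 5 (the client proposes): the contractor can get 60 next round, worth 0.92 × 60 = 55.2 now; the client offers that and keeps 4.8.
Round 4 (the contractor proposes): the client can get 4.8 next round, worth 0.62 × 4.8 = 2.976 now; the contractor offers that and keeps 57.024.
Round 3 (the client proposes): the contractor can get 57.024 next round, worth 0.92 × 57.024 = 52.46208 now, so the client offers 52.46208, keeping 7.53792.
Round 2 (the contractor proposes): the client can get 7.53792 next round, worth 0.62 × 7.53792 = 4.6735104 now; the contractor offers that and keeps 55.3264896.
Round 1 (the client proposes): the contractor can get 55.3264896 next round, worth 0.92 × 55.3264896 = 50.900370432 now. The client offers 50.900370432 and keeps 60 − 50.900370432 = 9.099629568.

50.90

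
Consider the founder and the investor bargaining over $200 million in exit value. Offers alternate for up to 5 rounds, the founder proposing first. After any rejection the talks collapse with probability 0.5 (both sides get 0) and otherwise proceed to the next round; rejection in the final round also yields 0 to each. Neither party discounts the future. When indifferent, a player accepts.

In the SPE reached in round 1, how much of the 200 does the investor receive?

62.5

Round 5 (the founder proposes): rejection yields 0 for the investor; the founder offers 0 and keeps 200.
Round 4 (the investor proposes): rejecting gives the founder an expected 0.5 × 200 = 100. The investor offers 100 and keeps 200 − 100 = 100.
Round 3 (the founder proposes): rejecting gives the investor an expected 0.5 × 100 = 50. The founder offers 50 and keeps 200 − 50 = 150.
Round 2 (the investor proposes): rejecting gives the founder an expected 0.5 × 150 = 75. The investor offers 75 and keeps 200 − 75 = 125.
Round 1 (the founder proposes): rejecting gives the investor an expected 0.5 × 125 = 62.5. The founder offers 62.5 and keeps 200 − 62.5 = 137.5.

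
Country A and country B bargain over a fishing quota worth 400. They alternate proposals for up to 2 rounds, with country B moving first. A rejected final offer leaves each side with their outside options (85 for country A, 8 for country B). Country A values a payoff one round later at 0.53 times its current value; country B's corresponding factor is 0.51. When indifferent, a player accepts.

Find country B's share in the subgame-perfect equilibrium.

Round 2 (country A proposes): country B gets 8 if talks fail, so country A offers 8 and keeps 392.
Round 1 (country B proposes): country A can get 392 next round, worth 0.53 × 392 = 207.76 now. Country B offers 207.76 and keeps 400 − 207.76 = 192.24.

192.24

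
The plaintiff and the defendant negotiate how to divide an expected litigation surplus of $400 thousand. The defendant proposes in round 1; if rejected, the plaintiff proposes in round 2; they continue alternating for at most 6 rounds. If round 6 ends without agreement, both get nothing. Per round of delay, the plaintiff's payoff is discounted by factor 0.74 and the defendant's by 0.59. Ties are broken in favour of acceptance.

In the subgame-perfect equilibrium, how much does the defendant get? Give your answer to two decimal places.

Round 6 (the plaintiff proposes): rejection yields 0 for the defendant; the plaintiff offers 0 and keeps 400.
Round 5 (the defendant proposes): the plaintiff can get 400 next round, worth 0.74 × 400 = 296 now; the defendant offers that and keeps 104.
Round 4 (the plaintiff proposes): the defendant can get 104 next round, worth 0.59 × 104 = 61.36 now, so the plaintiff offers 61.36, keeping 338.64.
Round 3 (the defendant proposes): the plaintiff can get 338.64 next round, worth 0.74 × 338.64 = 250.5936 now; the defendant offers that and keeps 149.4064.
Round 2 (the plaintiff proposes): the defendant can get 149.4064 next round, worth 0.59 × 149.4064 = 88.149776 now; the plaintiff offers that and keeps 311.850224.
Round 1 (the defendant proposes): the plaintiff can get 311.850224 next round, worth 0.74 × 311.850224 = 230.76916576 now; the defendant offers that and keeps 169.23083424.

169.23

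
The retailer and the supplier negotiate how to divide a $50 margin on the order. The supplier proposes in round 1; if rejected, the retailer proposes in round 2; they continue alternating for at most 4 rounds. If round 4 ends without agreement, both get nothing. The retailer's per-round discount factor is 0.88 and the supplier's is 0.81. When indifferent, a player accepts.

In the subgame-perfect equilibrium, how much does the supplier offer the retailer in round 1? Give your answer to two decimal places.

Round 4 (the retailer proposes): rejection yields 0 for the supplier; the retailer offers 0 and keeps 50.
Round 3 (the supplier proposes): the retailer can get 50 next round, worth 0.88 × 50 = 44 now. The supplier offers 44 and keeps 50 − 44 = 6.
Round 2 (the retailer proposes): the supplier can get 6 next round, worth 0.81 × 6 = 4.86 now; the retailer offers that and keeps 45.14.
Round 1 (the supplier proposes): the retailer can get 45.14 next round, worth 0.88 × 45.14 = 39.7232 now, so the supplier offers 39.7232, keeping 10.2768.

39.72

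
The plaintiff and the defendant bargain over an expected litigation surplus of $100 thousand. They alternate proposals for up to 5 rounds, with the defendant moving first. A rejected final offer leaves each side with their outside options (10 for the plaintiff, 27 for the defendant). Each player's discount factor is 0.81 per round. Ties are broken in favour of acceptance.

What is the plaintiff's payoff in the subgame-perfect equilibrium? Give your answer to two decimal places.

Round 5 (the defendant proposes): the plaintiff gets 10 if talks fail, so the defendant offers 10 and keeps 90.
Round 4 (the plaintiff proposes): the defendant can get 90 next round, worth 0.81 × 90 = 72.9 now. The plaintiff offers 72.9 and keeps 100 − 72.9 = 27.1.
Round 3 (the defendant proposes): the plaintiff can get 27.1 next round, worth 0.81 × 27.1 = 21.951 now; the defendant offers that and keeps 78.049.
Round 2 (the plaintiff proposes): the defendant can get 78.049 next round, worth 0.81 × 78.049 = 63.21969 now; the plaintiff offers that and keeps 36.78031.
Round 1 (the defendant proposes): the plaintiff can get 36.78031 next round, worth 0.81 × 36.78031 = 29.7920511 now, so the defendant offers 29.7920511, keeping 70.2079489.

29.79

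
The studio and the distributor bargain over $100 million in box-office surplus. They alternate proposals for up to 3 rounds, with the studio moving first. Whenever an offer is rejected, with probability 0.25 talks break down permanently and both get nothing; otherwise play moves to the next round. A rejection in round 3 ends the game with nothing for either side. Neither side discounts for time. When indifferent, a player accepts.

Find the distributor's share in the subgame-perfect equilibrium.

By backward induction:
Round 3 (the studio proposes): the distributor will accept anything ≥ 0, so the studio offers 0 and keeps 100.
Round 2 (the distributor proposes): rejecting gives the studio an expected 0.75 × 100 = 75; the distributor offers that and keeps 25.
Round 1 (the studio proposes): rejecting gives the distributor an expected 0.75 × 25 = 18.75; the studio offers that and keeps 81.25.

18.75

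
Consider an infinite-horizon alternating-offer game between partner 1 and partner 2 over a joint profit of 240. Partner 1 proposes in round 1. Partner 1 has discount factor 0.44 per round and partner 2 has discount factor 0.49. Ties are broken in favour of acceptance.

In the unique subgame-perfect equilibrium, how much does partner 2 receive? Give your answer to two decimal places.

When partner 1 proposes, partner 2 accepts any offer worth at least 0.49 times what partner 2 would get by proposing next round; and vice versa.
This gives x = 240 − 0.49y and y = 240 − 0.44x, where x and y are each side's share when it proposes.
Hence (1 − 0.49·0.44)x = 240(1 − 0.49), i.e. 0.7844·x = 122.4.
x ≈ 156.0428; partner 2's share is 240 − x ≈ 83.9572.

83.96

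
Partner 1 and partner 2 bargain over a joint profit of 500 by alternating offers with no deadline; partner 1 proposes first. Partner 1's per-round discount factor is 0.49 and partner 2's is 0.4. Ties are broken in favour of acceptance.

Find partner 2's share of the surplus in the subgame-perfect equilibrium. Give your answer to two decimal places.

In a stationary SPE each proposer offers the other exactly their discounted continuation value.
If partner 1 keeps x when proposing and partner 2 keeps y when proposing, then x = 500 − 0.4y and y = 500 − 0.49x.
Solving: x = 500(1 − 0.4) / (1 − 0.49·0.4) = 300 / 0.804 ≈ 373.1343.
Partner 2 gets 500 − 373.1343 ≈ 126.8657.

126.87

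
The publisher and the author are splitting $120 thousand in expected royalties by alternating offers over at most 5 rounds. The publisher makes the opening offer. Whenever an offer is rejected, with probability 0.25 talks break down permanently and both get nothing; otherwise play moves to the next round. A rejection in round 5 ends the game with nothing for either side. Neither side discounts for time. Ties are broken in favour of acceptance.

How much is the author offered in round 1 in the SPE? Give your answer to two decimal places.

Round 5 (the publisher proposes): rejection yields 0 for the author; the publisher offers 0 and keeps 120.
Round 4 (the author proposes): rejecting gives the publisher an expected 0.75 × 120 = 90, so the author offers 90, keeping 30.
Round 3 (the publisher proposes): rejecting gives the author an expected 0.75 × 30 = 22.5; the publisher offers that and keeps 97.5.
Round 2 (the author proposes): rejecting gives the publisher an expected 0.75 × 97.5 = 73.125. The author offers 73.125 and keeps 120 − 73.125 = 46.875.
Round 1 (the publisher proposes): rejecting gives the author an expected 0.75 × 46.875 = 35.15625; the publisher offers that and keeps 84.84375.

35.16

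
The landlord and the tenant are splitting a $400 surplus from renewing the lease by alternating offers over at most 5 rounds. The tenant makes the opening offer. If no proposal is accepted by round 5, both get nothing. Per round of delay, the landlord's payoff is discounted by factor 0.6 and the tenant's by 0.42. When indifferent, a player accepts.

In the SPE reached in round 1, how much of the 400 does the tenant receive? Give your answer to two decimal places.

Round 5 (the tenant proposes): the landlord will accept anything ≥ 0, so the tenant offers 0 and keeps 400.
Round 4 (the landlord proposes): the tenant can get 400 next round, worth 0.42 × 400 = 168 now, so the landlord offers 168, keeping 232.
Round 3 (the tenant proposes): the landlord can get 232 next round, worth 0.6 × 232 = 139.2 now; the tenant offers that and keeps 260.8.
Round 2 (the landlord proposes): the tenant can get 260.8 next round, worth 0.42 × 260.8 = 109.536 now. The landlord offers 109.536 and keeps 400 − 109.536 = 290.464.
Round 1 (the tenant proposes): the landlord can get 290.464 next round, worth 0.6 × 290.464 = 174.2784 now, so the tenant offers 174.2784, keeping 225.7216.

225.72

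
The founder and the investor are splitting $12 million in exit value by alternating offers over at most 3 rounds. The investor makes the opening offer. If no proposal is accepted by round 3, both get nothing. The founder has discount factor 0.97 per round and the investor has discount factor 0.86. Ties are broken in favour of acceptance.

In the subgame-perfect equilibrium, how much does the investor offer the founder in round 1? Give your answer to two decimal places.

1.63

Round 3 (the investor proposes): the founder will accept anything ≥ 0, so the investor offers 0 and keeps 12.
Round 2 (the founder proposes): the investor can get 12 next round, worth 0.86 × 12 = 10.32 now. The founder offers 10.32 and keeps 12 − 10.32 = 1.68.
Round 1 (the investor proposes): the founder can get 1.68 next round, worth 0.97 × 1.68 = 1.6296 now. The investor offers 1.6296 and keeps 12 − 1.6296 = 10.3704.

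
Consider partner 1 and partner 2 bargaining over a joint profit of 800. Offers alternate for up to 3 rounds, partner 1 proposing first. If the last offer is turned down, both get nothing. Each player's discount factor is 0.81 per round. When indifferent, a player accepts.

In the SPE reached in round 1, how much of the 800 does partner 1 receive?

676.88

Work backward from the last round.
Round 3 (partner 1 proposes): partner 2 will accept anything ≥ 0, so partner 1 offers 0 and keeps 800.
Round 2 (partner 2 proposes): partner 1 can get 800 next round, worth 0.81 × 800 = 648 now; partner 2 offers that and keeps 152.
Round 1 (partner 1 proposes): partner 2 can get 152 next round, worth 0.81 × 152 = 123.12 now. Partner 1 offers 123.12 and keeps 800 − 123.12 = 676.88.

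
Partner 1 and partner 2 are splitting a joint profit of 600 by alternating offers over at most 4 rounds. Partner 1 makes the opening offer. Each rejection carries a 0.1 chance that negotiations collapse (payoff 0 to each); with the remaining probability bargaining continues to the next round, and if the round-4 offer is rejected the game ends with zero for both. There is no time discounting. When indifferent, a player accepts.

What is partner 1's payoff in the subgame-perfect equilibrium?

108.6

Round 4 (partner 2 proposes): rejection yields 0 for partner 1; partner 2 offers 0 and keeps 600.
Round 3 (partner 1 proposes): rejecting gives partner 2 an expected 0.9 × 600 = 540. Partner 1 offers 540 and keeps 600 − 540 = 60.
Round 2 (partner 2 proposes): rejecting gives partner 1 an expected 0.9 × 60 = 54. Partner 2 offers 54 and keeps 600 − 54 = 546.
Round 1 (partner 1 proposes): rejecting gives partner 2 an expected 0.9 × 546 = 491.4, so partner 1 offers 491.4, keeping 108.6.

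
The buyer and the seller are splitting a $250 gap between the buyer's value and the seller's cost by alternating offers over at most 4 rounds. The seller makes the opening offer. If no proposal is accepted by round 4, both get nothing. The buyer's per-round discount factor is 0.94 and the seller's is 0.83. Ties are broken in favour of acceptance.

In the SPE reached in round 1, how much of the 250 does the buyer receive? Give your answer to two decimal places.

Round 4 (the buyer proposes): the seller will accept anything ≥ 0, so the buyer offers 0 and keeps 250.
Round 3 (the seller proposes): the buyer can get 250 next round, worth 0.94 × 250 = 235 now, so the seller offers 235, keeping 15.
Round 2 (the buyer proposes): the seller can get 15 next round, worth 0.83 × 15 = 12.45 now. The buyer offers 12.45 and keeps 250 − 12.45 = 237.55.
Round 1 (the seller proposes): the buyer can get 237.55 next round, worth 0.94 × 237.55 = 223.297 now; the seller offers that and keeps 26.703.

223.30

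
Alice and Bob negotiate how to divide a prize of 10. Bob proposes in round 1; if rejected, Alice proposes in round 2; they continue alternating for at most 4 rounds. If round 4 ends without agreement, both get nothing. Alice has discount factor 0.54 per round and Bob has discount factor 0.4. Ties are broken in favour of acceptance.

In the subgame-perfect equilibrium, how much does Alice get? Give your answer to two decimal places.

Round 4 (Alice proposes): Bob will accept anything ≥ 0, so Alice offers 0 and keeps 10.
Round 3 (Bob proposes): Alice can get 10 next round, worth 0.54 × 10 = 5.4 now. Bob offers 5.4 and keeps 10 − 5.4 = 4.6.
Round 2 (Alice proposes): Bob can get 4.6 next round, worth 0.4 × 4.6 = 1.84 now; Alice offers that and keeps 8.16.
Round 1 (Bob proposes): Alice can get 8.16 next round, worth 0.54 × 8.16 = 4.4064 now. Bob offers 4.4064 and keeps 10 − 4.4064 = 5.5936.

4.41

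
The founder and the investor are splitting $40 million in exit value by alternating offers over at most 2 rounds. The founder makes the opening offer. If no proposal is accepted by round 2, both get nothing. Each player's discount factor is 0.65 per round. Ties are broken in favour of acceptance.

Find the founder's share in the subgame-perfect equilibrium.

14

Round 2 (the investor proposes): rejection yields 0 for the founder; the investor offers 0 and keeps 40.
Round 1 (the founder proposes): the investor can get 40 next round, worth 0.65 × 40 = 26 now; the founder offers that and keeps 14.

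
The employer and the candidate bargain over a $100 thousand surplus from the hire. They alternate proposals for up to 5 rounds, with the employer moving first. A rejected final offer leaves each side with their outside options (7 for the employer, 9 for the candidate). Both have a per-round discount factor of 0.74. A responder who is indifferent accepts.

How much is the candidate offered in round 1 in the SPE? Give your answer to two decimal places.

Round 5 (the employer proposes): the candidate gets 9 if talks fail, so the employer offers 9 and keeps 91.
Round 4 (the candidate proposes): the employer can get 91 next round, worth 0.74 × 91 = 67.34 now. The candidate offers 67.34 and keeps 100 − 67.34 = 32.66.
Round 3 (the employer proposes): the candidate can get 32.66 next round, worth 0.74 × 32.66 = 24.1684 now, so the employer offers 24.1684, keeping 75.8316.
Round 2 (the candidate proposes): the employer can get 75.8316 next round, worth 0.74 × 75.8316 = 56.115384 now; the candidate offers that and keeps 43.884616.
Round 1 (the employer proposes): the candidate can get 43.884616 next round, worth 0.74 × 43.884616 = 32.47461584 now; the employer offers that and keeps 67.52538416.

32.47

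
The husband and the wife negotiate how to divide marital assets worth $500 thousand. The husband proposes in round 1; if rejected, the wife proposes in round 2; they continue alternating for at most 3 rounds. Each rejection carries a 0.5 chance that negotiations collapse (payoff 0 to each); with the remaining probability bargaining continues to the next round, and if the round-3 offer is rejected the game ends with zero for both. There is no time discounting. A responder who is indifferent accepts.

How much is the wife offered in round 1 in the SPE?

125

Round 3 (the husband proposes): the wife will accept anything ≥ 0, so the husband offers 0 and keeps 500.
Round 2 (the wife proposes): rejecting gives the husband an expected 0.5 × 500 = 250, so the wife offers 250, keeping 250.
Round 1 (the husband proposes): rejecting gives the wife an expected 0.5 × 250 = 125. The husband offers 125 and keeps 500 − 125 = 375.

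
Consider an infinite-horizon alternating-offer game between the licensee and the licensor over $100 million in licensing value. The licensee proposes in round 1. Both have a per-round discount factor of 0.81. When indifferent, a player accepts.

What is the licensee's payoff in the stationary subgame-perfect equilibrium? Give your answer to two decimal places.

55.25

When the licensee proposes, the licensor accepts any offer worth at least 0.81 times what the licensor would get by proposing next round; and vice versa.
This gives x = 100 − 0.81y and y = 100 − 0.81x, where x and y are each side's share when it proposes.
Hence (1 − 0.81·0.81)x = 100(1 − 0.81), i.e. 0.3439·x = 19.
x ≈ 55.2486; the licensor's share is 100 − x ≈ 44.7514.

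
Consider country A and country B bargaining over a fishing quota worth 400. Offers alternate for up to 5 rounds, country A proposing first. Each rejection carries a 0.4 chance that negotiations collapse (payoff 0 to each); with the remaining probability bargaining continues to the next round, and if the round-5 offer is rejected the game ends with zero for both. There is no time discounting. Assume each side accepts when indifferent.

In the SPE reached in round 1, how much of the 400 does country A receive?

Round 5 (country A proposes): country B will accept anything ≥ 0, so country A offers 0 and keeps 400.
Round 4 (country B proposes): rejecting gives country A an expected 0.6 × 400 = 240. Country B offers 240 and keeps 400 − 240 = 160.
Round 3 (country A proposes): rejecting gives country B an expected 0.6 × 160 = 96. Country A offers 96 and keeps 400 − 96 = 304.
Round 2 (country B proposes): rejecting gives country A an expected 0.6 × 304 = 182.4, so country B offers 182.4, keeping 217.6.
Round 1 (country A proposes): rejecting gives country B an expected 0.6 × 217.6 = 130.56. Country A offers 130.56 and keeps 400 − 130.56 = 269.44.

269.44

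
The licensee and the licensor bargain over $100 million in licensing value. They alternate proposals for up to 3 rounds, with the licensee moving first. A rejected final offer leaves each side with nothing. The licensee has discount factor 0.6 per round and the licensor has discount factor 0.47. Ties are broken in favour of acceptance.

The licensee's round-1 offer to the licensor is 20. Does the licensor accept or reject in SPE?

Accept

Work out the licensor's continuation value if the offer is rejected.
Round 3 (the licensee proposes): rejection yields 0 for the licensor; the licensee offers 0 and keeps 100.
Round 2 (the licensor proposes): the licensee can get 100 next round, worth 0.6 × 100 = 60 now, so the licensor offers 60, keeping 40.
So by rejecting in round 1, the licensor gets 40 next round, worth 0.47 × 40 = 18.8 now.
Offer 20 ≥ 18.8, so the licensor accepts.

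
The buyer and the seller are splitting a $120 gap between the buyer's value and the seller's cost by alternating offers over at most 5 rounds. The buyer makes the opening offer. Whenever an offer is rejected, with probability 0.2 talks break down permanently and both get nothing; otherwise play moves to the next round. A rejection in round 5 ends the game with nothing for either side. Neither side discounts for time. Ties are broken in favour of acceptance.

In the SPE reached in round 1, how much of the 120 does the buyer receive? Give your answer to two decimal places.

Round 5 (the buyer proposes): the seller will accept anything ≥ 0, so the buyer offers 0 and keeps 120.
Round 4 (the seller proposes): rejecting gives the buyer an expected 0.8 × 120 = 96; the seller offers that and keeps 24.
Round 3 (the buyer proposes): rejecting gives the seller an expected 0.8 × 24 = 19.2, so the buyer offers 19.2, keeping 100.8.
Round 2 (the seller proposes): rejecting gives the buyer an expected 0.8 × 100.8 = 80.64; the seller offers that and keeps 39.36.
Round 1 (the buyer proposes): rejecting gives the seller an expected 0.8 × 39.36 = 31.488, so the buyer offers 31.488, keeping 88.512.

88.51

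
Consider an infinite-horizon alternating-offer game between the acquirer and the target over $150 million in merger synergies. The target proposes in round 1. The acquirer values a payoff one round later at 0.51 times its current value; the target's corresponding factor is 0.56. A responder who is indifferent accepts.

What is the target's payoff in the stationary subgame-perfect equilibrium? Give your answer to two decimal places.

102.88

In a stationary SPE each proposer offers the other exactly their discounted continuation value.
If the target keeps x when proposing and the acquirer keeps y when proposing, then x = 150 − 0.51y and y = 150 − 0.56x.
Solving: x = 150(1 − 0.51) / (1 − 0.56·0.51) = 73.5 / 0.7144 ≈ 102.8835.
The acquirer gets 150 − 102.8835 ≈ 47.1165.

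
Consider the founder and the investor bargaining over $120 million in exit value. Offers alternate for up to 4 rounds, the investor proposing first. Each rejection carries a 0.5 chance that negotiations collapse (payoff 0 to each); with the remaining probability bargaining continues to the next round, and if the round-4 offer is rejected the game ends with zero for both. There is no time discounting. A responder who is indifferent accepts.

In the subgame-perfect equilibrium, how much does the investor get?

75

Round 4 (the founder proposes): the investor will accept anything ≥ 0, so the founder offers 0 and keeps 120.
Round 3 (the investor proposes): rejecting gives the founder an expected 0.5 × 120 = 60, so the investor offers 60, keeping 60.
Round 2 (the founder proposes): rejecting gives the investor an expected 0.5 × 60 = 30; the founder offers that and keeps 90.
Round 1 (the investor proposes): rejecting gives the founder an expected 0.5 × 90 = 45. The investor offers 45 and keeps 120 − 45 = 75.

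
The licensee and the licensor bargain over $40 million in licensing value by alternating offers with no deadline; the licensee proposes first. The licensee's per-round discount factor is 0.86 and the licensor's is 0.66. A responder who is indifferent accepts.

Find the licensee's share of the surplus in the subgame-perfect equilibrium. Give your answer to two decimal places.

31.45

When the licensee proposes, the licensor accepts any offer worth at least 0.66 times what the licensor would get by proposing next round; and vice versa.
This gives x = 40 − 0.66y and y = 40 − 0.86x, where x and y are each side's share when it proposes.
Hence (1 − 0.66·0.86)x = 40(1 − 0.66), i.e. 0.4324·x = 13.6.
x ≈ 31.4524; the licensor's share is 40 − x ≈ 8.5476.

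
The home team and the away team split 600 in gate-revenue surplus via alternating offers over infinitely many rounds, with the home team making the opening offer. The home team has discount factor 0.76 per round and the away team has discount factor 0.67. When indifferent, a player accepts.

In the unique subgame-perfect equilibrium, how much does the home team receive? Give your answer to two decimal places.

403.42

Let x be the home team's share when the home team proposes and y be the away team's share when the away team proposes.
The away team accepts iff offered ≥ 0.67·y, so x = 600 − 0.67y. Symmetrically y = 600 − 0.76x.
Substituting: x = 600 − 0.67(600 − 0.76x), giving x(1 − 0.76·0.67) = 600(1 − 0.67).
So x = 600 × 0.33 / 0.4908 ≈ 403.4230, and the away team receives 600 − x ≈ 196.5770.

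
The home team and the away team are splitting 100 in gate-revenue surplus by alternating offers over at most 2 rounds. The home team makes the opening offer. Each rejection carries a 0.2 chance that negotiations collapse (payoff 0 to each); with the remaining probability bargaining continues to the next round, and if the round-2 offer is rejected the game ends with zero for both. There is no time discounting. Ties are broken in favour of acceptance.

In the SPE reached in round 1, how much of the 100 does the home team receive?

20

Round 2 (the away team proposes): rejection yields 0 for the home team; the away team offers 0 and keeps 100.
Round 1 (the home team proposes): rejecting gives the away team an expected 0.8 × 100 = 80, so the home team offers 80, keeping 20.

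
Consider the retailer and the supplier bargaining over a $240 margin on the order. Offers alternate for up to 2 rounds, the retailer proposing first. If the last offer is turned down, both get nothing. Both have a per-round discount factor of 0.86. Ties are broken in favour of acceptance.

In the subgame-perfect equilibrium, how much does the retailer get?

33.6

Round 2 (the supplier proposes): rejection yields 0 for the retailer; the supplier offers 0 and keeps 240.
Round 1 (the retailer proposes): the supplier can get 240 next round, worth 0.86 × 240 = 206.4 now; the retailer offers that and keeps 33.6.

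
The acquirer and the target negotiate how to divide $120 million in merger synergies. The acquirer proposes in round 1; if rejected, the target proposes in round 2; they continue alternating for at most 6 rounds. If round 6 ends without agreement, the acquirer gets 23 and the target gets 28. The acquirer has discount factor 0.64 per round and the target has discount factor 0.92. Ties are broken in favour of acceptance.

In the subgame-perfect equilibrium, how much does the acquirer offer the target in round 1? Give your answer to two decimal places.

94.08

Round 6 (the target proposes): the acquirer gets 23 if talks fail, so the target offers 23 and keeps 97.
Round 5 (the acquirer proposes): the target can get 97 next round, worth 0.92 × 97 = 89.24 now. The acquirer offers 89.24 and keeps 120 − 89.24 = 30.76.
Round 4 (the target proposes): the acquirer can get 30.76 next round, worth 0.64 × 30.76 = 19.6864 now. The target offers 19.6864 and keeps 120 − 19.6864 = 100.3136.
Round 3 (the acquirer proposes): the target can get 100.3136 next round, worth 0.92 × 100.3136 = 92.288512 now; the acquirer offers that and keeps 27.711488.
Round 2 (the target proposes): the acquirer can get 27.711488 next round, worth 0.64 × 27.711488 = 17.73535232 now. The target offers 17.73535232 and keeps 120 − 17.73535232 = 102.26464768.
Round 1 (the acquirer proposes): the target can get 102.26464768 next round, worth 0.92 × 102.26464768 = 94.0834758656 now. The acquirer offers 94.0834758656 and keeps 120 − 94.0834758656 = 25.9165241344.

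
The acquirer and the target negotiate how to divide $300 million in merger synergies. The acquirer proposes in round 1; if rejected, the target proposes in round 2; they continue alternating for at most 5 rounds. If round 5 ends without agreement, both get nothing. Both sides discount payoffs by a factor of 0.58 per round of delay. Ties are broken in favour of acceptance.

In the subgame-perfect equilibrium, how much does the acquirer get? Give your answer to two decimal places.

Round 5 (the acquirer proposes): rejection yields 0 for the target; the acquirer offers 0 and keeps 300.
Round 4 (the target proposes): the acquirer can get 300 next round, worth 0.58 × 300 = 174 now; the target offers that and keeps 126.
Round 3 (the acquirer proposes): the target can get 126 next round, worth 0.58 × 126 = 73.08 now. The acquirer offers 73.08 and keeps 300 − 73.08 = 226.92.
Round 2 (the target proposes): the acquirer can get 226.92 next round, worth 0.58 × 226.92 = 131.6136 now; the target offers that and keeps 168.3864.
Round 1 (the acquirer proposes): the target can get 168.3864 next round, worth 0.58 × 168.3864 = 97.664112 now, so the acquirer offers 97.664112, keeping 202.335888.

202.34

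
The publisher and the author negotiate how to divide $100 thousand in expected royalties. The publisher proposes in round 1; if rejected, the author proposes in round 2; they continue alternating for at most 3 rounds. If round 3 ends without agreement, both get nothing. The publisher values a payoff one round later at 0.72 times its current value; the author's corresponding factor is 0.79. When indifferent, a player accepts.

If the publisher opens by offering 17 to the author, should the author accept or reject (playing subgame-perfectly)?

Reject

Round 3 (the publisher proposes): rejection yields 0 for the author; the publisher offers 0 and keeps 100.
Round 2 (the author proposes): the publisher can get 100 next round, worth 0.72 × 100 = 72 now, so the author offers 72, keeping 28.
So by rejecting in round 1, the author gets 28 next round, worth 0.79 × 28 = 22.12 now.
Offer 17 < 22.12, so the author rejects.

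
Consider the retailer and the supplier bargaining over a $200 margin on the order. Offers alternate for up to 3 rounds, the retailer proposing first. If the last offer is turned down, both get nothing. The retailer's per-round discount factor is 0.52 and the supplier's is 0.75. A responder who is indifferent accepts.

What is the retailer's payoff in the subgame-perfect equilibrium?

Round 3 (the retailer proposes): rejection yields 0 for the supplier; the retailer offers 0 and keeps 200.
Round 2 (the supplier proposes): the retailer can get 200 next round, worth 0.52 × 200 = 104 now; the supplier offers that and keeps 96.
Round 1 (the retailer proposes): the supplier can get 96 next round, worth 0.75 × 96 = 72 now. The retailer offers 72 and keeps 200 − 72 = 128.

128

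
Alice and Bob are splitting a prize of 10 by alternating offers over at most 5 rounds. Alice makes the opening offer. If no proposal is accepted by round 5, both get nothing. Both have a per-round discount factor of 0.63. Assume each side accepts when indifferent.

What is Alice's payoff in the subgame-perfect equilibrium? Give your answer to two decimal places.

6.74

By backward induction:
Round 5 (Alice proposes): rejection yields 0 for Bob; Alice offers 0 and keeps 10.
Round 4 (Bob proposes): Alice can get 10 next round, worth 0.63 × 10 = 6.3 now. Bob offers 6.3 and keeps 10 − 6.3 = 3.7.
Round 3 (Alice proposes): Bob can get 3.7 next round, worth 0.63 × 3.7 = 2.331 now; Alice offers that and keeps 7.669.
Round 2 (Bob proposes): Alice can get 7.669 next round, worth 0.63 × 7.669 = 4.83147 now; Bob offers that and keeps 5.16853.
Round 1 (Alice proposes): Bob can get 5.16853 next round, worth 0.63 × 5.16853 = 3.2561739 now. Alice offers 3.2561739 and keeps 10 − 3.2561739 = 6.7438261.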